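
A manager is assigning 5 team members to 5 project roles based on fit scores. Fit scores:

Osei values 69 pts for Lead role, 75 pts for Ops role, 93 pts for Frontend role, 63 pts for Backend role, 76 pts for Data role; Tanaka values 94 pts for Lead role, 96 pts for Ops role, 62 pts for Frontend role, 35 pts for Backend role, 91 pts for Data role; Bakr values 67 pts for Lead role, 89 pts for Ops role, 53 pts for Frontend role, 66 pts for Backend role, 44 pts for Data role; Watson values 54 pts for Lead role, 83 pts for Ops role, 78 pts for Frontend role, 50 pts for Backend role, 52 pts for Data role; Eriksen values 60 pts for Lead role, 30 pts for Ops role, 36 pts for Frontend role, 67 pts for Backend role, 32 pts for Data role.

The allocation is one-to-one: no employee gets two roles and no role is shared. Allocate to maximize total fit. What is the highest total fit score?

Max total: 404 pts

Optimal: Osei→Data role (76 pts), Tanaka→Lead role (94 pts), Bakr→Ops role (89 pts), Watson→Frontend role (78 pts), Eriksen→Backend role (67 pts) — total 76+94+89+78+67 = 404 pts.
Column-greedy (each role in turn goes to its best remaining employee) gives 395 pts, worse by 9.
Next-best assignment: Osei→Frontend role, Tanaka→Data role, Bakr→Lead role, Watson→Ops role, Eriksen→Backend role = 401 pts.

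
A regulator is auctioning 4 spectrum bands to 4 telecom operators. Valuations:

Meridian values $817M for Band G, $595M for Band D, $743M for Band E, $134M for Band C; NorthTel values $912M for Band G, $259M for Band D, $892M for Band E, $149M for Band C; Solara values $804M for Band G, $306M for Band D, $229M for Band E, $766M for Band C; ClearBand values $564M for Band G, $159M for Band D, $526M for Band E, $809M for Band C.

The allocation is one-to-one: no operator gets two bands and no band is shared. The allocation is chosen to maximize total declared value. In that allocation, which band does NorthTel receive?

Optimal: Meridian→Band D ($595M), NorthTel→Band E ($892M), Solara→Band G ($804M), ClearBand→Band C ($809M) — total 595+892+804+809 = $3100M.
Column-greedy (each band in turn goes to its best remaining operator) gives $2799M, worse by 301.
Checked against all permutations: $3100M is optimal.
NorthTel's own top band is Band G ($912M), but forcing NorthTel→Band G and reassigning the rest optimally gives only $2799M — worse by 301.

NorthTel receives Band E.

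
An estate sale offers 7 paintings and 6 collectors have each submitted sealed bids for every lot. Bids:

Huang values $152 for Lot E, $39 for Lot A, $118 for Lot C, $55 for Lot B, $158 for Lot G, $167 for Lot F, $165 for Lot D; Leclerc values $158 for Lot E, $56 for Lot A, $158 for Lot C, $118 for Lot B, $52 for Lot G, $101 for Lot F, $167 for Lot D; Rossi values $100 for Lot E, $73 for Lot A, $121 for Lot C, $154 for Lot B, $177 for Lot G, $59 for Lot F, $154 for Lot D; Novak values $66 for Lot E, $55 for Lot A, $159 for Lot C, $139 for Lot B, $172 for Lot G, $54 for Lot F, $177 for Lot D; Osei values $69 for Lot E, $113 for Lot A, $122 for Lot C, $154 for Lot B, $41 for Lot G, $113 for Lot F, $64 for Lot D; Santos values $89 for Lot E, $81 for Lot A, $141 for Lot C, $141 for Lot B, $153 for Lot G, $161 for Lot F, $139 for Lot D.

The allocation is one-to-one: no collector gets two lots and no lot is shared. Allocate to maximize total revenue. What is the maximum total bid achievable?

Max total: $979

Optimal: Huang→Lot E ($152), Leclerc→Lot C ($158), Rossi→Lot G ($177), Novak→Lot D ($177), Osei→Lot B ($154), Santos→Lot F ($161) — total 152+158+177+177+154+161 = $979.
Next-best assignment: Huang→Lot F, Leclerc→Lot E, Rossi→Lot G, Novak→Lot D, Osei→Lot B, Santos→Lot C = $974.
No other one-to-one assignment exceeds $979.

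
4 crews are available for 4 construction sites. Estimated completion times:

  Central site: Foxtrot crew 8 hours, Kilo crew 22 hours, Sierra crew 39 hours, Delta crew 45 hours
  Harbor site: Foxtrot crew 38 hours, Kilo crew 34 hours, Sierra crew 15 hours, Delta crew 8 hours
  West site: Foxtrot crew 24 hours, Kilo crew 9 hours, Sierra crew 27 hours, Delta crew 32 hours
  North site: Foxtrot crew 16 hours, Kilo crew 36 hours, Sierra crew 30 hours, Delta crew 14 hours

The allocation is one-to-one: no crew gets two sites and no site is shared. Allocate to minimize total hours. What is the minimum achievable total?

Min total: 46 hours

This is a one-to-one assignment (minimum-cost bipartite matching).
Optimal: Foxtrot crew→Central site (8 hours), Kilo crew→West site (9 hours), Sierra crew→Harbor site (15 hours), Delta crew→North site (14 hours) — total 8+9+15+14 = 46 hours.
Min-entry greedy (repeatedly take the single cheapest remaining cell) gives 55 hours, worse by 9.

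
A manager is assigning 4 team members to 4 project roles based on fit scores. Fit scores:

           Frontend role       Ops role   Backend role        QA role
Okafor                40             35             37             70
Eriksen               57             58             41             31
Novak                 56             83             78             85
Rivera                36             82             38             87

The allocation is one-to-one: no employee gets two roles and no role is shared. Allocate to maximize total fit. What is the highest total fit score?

Treat this as an assignment problem: match each employee to one role.
Optimal: Okafor→QA role (70 pts), Eriksen→Frontend role (57 pts), Novak→Backend role (78 pts), Rivera→Ops role (82 pts) — total 70+57+78+82 = 287 pts.
Column-greedy (each role in turn goes to its best remaining employee) gives 248 pts, worse by 39.
Next-best assignment: Okafor→Backend role, Eriksen→Frontend role, Novak→Ops role, Rivera→QA role = 264 pts.
No other one-to-one assignment exceeds 287 pts.

Max total: 287 pts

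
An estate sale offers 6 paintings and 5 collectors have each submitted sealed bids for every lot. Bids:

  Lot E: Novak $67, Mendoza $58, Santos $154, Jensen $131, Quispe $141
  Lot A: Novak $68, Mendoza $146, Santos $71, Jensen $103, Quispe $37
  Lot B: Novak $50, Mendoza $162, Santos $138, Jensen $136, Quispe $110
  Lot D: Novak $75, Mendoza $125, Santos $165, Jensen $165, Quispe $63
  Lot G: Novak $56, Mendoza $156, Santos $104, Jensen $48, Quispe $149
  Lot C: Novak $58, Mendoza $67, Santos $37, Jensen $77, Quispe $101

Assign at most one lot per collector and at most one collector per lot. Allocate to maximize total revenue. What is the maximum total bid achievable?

Optimal: Novak→Lot A ($68), Mendoza→Lot B ($162), Santos→Lot E ($154), Jensen→Lot D ($165), Quispe→Lot G ($149) — total 68+162+154+165+149 = $698.
Row-greedy (each collector in turn takes its best remaining lot) gives $643, worse by 55.
Next-best assignment: Novak→Lot C, Mendoza→Lot B, Santos→Lot E, Jensen→Lot D, Quispe→Lot G = $688.
Swapping Jensen↔Santos (Jensen→Lot E $131, Santos→Lot D $165) loses 23.

Max total: $698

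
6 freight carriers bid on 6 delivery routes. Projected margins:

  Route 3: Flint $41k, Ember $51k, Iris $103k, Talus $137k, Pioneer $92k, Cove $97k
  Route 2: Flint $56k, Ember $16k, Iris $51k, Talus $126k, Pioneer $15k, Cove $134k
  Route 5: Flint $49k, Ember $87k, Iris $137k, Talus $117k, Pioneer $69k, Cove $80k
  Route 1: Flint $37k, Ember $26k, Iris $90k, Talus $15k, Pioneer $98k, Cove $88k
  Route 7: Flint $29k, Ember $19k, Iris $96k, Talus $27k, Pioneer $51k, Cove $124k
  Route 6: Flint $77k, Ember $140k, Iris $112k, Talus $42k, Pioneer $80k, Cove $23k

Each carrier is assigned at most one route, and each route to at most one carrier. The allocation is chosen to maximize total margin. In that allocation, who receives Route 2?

Optimal: Flint→Route 2 ($56k), Ember→Route 6 ($140k), Iris→Route 5 ($137k), Talus→Route 3 ($137k), Pioneer→Route 1 ($98k), Cove→Route 7 ($124k) — total 56+140+137+137+98+124 = $692k.
Row-greedy (each carrier in turn takes its best remaining route) gives $615k, worse by 77.
Next-best assignment: Flint→Route 7, Ember→Route 6, Iris→Route 5, Talus→Route 3, Pioneer→Route 1, Cove→Route 2 = $675k.
Swapping Flint↔Talus (Flint→Route 3 $41k, Talus→Route 2 $126k) loses 26.
Checked against all permutations: $692k is optimal.
Flint's own top route is Route 6 ($77k), but forcing Flint→Route 6 and reassigning the rest optimally gives only $629k — worse by 63.

Flint receives Route 2.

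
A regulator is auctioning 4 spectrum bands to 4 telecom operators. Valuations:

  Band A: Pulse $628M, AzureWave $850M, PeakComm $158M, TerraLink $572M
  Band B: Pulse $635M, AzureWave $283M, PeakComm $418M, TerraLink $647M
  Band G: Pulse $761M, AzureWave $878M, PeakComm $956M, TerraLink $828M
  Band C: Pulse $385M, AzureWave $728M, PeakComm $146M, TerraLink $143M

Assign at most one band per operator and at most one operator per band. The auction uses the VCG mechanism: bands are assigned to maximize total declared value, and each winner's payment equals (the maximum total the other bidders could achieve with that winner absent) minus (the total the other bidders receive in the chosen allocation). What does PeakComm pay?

Efficient allocation: Pulse→Band A ($628M), AzureWave→Band C ($728M), PeakComm→Band G ($956M), TerraLink→Band B ($647M); total welfare W = $2959M.
PeakComm receives Band G at value $956M, so the others get W − 956 = $2003M.
Without PeakComm: best allocation of the remaining 3 bidders over all 4 bands is Pulse→Band B ($635M), AzureWave→Band A ($850M), TerraLink→Band G ($828M), total $2313M.
VCG payment = (others' best without PeakComm) − (others' welfare with PeakComm) = 2313 − 2003 = $310M.

PeakComm pays $310M.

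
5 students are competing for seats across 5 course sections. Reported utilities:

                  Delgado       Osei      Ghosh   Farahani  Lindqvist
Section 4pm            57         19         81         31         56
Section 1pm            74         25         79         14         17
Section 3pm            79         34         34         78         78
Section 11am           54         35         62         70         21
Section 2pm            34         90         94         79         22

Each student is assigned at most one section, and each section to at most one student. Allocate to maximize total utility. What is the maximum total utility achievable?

Maximum total: 393 points

Optimal: Delgado→Section 1pm (74 points), Osei→Section 2pm (90 points), Ghosh→Section 4pm (81 points), Farahani→Section 11am (70 points), Lindqvist→Section 3pm (78 points) — total 74+90+81+70+78 = 393 points.
Max-entry greedy (repeatedly take the single best remaining cell) gives 324 points, worse by 69.
Next-best assignment: Delgado→Section 4pm, Osei→Section 2pm, Ghosh→Section 1pm, Farahani→Section 11am, Lindqvist→Section 3pm = 374 points.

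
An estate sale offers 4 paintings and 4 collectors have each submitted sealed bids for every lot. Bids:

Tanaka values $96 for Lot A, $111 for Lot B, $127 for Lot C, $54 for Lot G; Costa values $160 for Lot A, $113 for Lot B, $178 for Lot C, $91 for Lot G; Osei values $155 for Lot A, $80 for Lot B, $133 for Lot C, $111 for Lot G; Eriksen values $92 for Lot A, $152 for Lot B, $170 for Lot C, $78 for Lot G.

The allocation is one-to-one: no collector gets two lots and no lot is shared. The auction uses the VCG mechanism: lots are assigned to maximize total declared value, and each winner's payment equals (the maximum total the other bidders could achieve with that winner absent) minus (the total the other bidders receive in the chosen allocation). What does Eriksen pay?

Efficient allocation: Tanaka→Lot B ($111), Costa→Lot A ($160), Osei→Lot G ($111), Eriksen→Lot C ($170); total welfare W = $552.
Eriksen receives Lot C at value $170, so the others get W − 170 = $382.
Without Eriksen: best allocation of the remaining 3 bidders over all 4 lots is Tanaka→Lot B ($111), Costa→Lot C ($178), Osei→Lot A ($155), total $444.
VCG payment = (others' best without Eriksen) − (others' welfare with Eriksen) = 444 − 382 = $62.

Eriksen pays $62.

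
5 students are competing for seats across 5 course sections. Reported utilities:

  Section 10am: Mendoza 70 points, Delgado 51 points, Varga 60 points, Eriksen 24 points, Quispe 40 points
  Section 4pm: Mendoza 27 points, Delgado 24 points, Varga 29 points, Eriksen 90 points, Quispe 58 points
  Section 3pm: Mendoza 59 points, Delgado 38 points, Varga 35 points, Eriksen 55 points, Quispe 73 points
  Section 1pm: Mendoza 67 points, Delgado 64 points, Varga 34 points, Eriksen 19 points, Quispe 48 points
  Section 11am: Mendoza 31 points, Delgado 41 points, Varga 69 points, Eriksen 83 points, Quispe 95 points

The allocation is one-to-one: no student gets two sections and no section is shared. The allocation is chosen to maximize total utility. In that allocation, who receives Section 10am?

Varga receives Section 10am.

This is the linear assignment problem.
Optimal: Mendoza→Section 3pm (59 points), Delgado→Section 1pm (64 points), Varga→Section 10am (60 points), Eriksen→Section 4pm (90 points), Quispe→Section 11am (95 points) — total 59+64+60+90+95 = 368 points.
Column-greedy (each section in turn goes to its best remaining student) gives 366 points, worse by 2.
Next-best assignment: Mendoza→Section 10am, Delgado→Section 1pm, Varga→Section 11am, Eriksen→Section 4pm, Quispe→Section 3pm = 366 points.
Varga's own top section is Section 11am (69 points), but forcing Varga→Section 11am and reassigning the rest optimally gives only 366 points — worse by 2.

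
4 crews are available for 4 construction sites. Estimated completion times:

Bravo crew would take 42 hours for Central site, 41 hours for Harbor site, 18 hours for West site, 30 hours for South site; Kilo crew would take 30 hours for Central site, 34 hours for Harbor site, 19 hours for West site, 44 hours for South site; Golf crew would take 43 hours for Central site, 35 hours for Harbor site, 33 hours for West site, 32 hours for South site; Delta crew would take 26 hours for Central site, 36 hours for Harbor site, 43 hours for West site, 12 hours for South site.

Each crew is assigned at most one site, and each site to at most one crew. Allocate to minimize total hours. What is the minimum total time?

Optimal: Bravo crew→West site (18 hours), Kilo crew→Central site (30 hours), Golf crew→Harbor site (35 hours), Delta crew→South site (12 hours) — total 18+30+35+12 = 95 hours.
Column-greedy (each site in turn goes to its cheapest remaining crew) gives 110 hours, worse by 15.
Next-best assignment: Bravo crew→West site, Kilo crew→Harbor site, Golf crew→Central site, Delta crew→South site = 107 hours.
Swapping Kilo crew↔Golf crew (Kilo crew→Harbor site 34 hours, Golf crew→Central site 43 hours) adds 12.
Checked against all permutations: 95 hours is optimal.

Min total: 95 hours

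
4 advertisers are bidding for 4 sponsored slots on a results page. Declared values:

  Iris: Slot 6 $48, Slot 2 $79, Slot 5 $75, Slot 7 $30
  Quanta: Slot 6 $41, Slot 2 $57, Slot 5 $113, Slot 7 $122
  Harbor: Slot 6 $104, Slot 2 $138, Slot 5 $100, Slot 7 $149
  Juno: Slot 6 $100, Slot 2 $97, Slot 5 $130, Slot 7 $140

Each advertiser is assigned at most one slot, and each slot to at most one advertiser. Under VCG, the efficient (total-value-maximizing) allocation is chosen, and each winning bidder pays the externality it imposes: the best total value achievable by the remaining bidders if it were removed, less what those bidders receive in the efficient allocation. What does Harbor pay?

Efficient allocation: Iris→Slot 2 ($79), Quanta→Slot 5 ($113), Harbor→Slot 7 ($149), Juno→Slot 6 ($100); total welfare W = $441.
Harbor receives Slot 7 at value $149, so the others get W − 149 = $292.
Without Harbor: best allocation of the remaining 3 bidders over all 4 slots is Iris→Slot 2 ($79), Quanta→Slot 5 ($113), Juno→Slot 7 ($140), total $332.
VCG payment = (others' best without Harbor) − (others' welfare with Harbor) = 332 − 292 = $40.

Harbor pays $40.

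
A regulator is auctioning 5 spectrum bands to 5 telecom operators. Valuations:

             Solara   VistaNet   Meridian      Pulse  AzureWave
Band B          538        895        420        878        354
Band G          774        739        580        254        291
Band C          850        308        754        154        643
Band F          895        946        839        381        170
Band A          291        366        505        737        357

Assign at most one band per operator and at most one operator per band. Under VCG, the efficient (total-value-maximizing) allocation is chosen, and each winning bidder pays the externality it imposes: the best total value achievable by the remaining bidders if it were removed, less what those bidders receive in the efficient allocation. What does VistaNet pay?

Efficient allocation: Solara→Band G ($774M), VistaNet→Band B ($895M), Meridian→Band F ($839M), Pulse→Band A ($737M), AzureWave→Band C ($643M); total welfare W = $3888M.
VistaNet receives Band B at value $895M, so the others get W − 895 = $2993M.
Without VistaNet: best allocation of the remaining 4 bidders over all 5 bands is Solara→Band G ($774M), Meridian→Band F ($839M), Pulse→Band B ($878M), AzureWave→Band C ($643M), total $3134M.
VCG payment = (others' best without VistaNet) − (others' welfare with VistaNet) = 3134 − 2993 = $141M.

VistaNet pays $141M.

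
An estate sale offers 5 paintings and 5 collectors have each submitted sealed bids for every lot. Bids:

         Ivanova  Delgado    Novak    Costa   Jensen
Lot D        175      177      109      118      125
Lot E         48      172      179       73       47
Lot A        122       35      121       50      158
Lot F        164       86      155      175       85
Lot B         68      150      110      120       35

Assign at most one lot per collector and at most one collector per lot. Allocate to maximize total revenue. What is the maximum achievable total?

Optimal: Ivanova→Lot D ($175), Delgado→Lot B ($150), Novak→Lot E ($179), Costa→Lot F ($175), Jensen→Lot A ($158) — total 175+150+179+175+158 = $837.
Column-greedy (each lot in turn goes to its best remaining collector) gives $757, worse by 80.
Next-best assignment: Ivanova→Lot F, Delgado→Lot D, Novak→Lot E, Costa→Lot B, Jensen→Lot A = $798.

Max total: $837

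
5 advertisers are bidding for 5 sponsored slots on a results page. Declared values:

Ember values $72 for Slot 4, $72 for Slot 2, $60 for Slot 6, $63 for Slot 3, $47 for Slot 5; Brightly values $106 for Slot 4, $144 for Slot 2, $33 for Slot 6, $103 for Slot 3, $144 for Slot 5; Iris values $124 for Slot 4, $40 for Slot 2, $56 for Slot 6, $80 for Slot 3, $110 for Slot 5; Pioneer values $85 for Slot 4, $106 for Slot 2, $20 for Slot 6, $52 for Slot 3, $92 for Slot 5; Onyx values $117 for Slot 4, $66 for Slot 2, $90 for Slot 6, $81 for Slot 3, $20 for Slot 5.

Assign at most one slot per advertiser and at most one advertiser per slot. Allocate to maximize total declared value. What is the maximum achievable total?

Max total: $527

Optimal: Ember→Slot 3 ($63), Brightly→Slot 5 ($144), Iris→Slot 4 ($124), Pioneer→Slot 2 ($106), Onyx→Slot 6 ($90) — total 63+144+124+106+90 = $527.
Column-greedy (each slot in turn goes to its best remaining advertiser) gives $513, worse by 14.
Next-best assignment: Ember→Slot 6, Brightly→Slot 5, Iris→Slot 4, Pioneer→Slot 2, Onyx→Slot 3 = $515.
Swapping Ember↔Pioneer (Ember→Slot 2 $72, Pioneer→Slot 3 $52) loses 45.
Every other assignment is strictly worse.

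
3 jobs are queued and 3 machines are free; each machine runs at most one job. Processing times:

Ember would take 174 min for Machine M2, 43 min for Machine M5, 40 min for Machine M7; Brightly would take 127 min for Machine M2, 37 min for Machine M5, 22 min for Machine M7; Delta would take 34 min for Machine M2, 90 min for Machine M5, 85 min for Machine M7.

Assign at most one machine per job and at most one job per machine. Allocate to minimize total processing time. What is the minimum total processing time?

Min total: 99 min

Optimal: Ember→Machine M5 (43 min), Brightly→Machine M7 (22 min), Delta→Machine M2 (34 min) — total 43+22+34 = 99 min.
Column-greedy (each machine in turn goes to its cheapest remaining job) gives 111 min, worse by 12.
Next-best assignment: Ember→Machine M7, Brightly→Machine M5, Delta→Machine M2 = 111 min.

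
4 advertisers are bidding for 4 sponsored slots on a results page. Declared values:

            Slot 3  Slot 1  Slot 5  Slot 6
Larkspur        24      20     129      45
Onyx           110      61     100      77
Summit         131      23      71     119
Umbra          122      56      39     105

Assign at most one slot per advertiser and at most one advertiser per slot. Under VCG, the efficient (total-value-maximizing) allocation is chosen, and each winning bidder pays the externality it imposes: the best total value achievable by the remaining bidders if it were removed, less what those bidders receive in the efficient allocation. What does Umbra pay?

Umbra pays $49.

Efficient allocation: Larkspur→Slot 5 ($129), Onyx→Slot 1 ($61), Summit→Slot 6 ($119), Umbra→Slot 3 ($122); total welfare W = $431.
Umbra receives Slot 3 at value $122, so the others get W − 122 = $309.
Without Umbra: best allocation of the remaining 3 bidders over all 4 slots is Larkspur→Slot 5 ($129), Onyx→Slot 3 ($110), Summit→Slot 6 ($119), total $358.
VCG payment = (others' best without Umbra) − (others' welfare with Umbra) = 358 − 309 = $49.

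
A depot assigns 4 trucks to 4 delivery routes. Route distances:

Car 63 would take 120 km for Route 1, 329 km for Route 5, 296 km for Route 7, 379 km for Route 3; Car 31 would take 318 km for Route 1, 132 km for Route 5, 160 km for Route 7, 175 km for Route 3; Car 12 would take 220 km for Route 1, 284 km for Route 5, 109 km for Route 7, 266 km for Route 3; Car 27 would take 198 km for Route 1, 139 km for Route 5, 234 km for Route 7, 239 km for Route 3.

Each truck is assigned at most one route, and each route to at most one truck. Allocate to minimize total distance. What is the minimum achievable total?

Minimum total: 543 km

Optimal: Car 63→Route 1 (120 km), Car 31→Route 3 (175 km), Car 12→Route 7 (109 km), Car 27→Route 5 (139 km) — total 120+175+109+139 = 543 km.
Min-entry greedy (repeatedly take the single cheapest remaining cell) gives 600 km, worse by 57.
Next-best assignment: Car 63→Route 1, Car 31→Route 5, Car 12→Route 7, Car 27→Route 3 = 600 km.
Every other assignment is strictly worse.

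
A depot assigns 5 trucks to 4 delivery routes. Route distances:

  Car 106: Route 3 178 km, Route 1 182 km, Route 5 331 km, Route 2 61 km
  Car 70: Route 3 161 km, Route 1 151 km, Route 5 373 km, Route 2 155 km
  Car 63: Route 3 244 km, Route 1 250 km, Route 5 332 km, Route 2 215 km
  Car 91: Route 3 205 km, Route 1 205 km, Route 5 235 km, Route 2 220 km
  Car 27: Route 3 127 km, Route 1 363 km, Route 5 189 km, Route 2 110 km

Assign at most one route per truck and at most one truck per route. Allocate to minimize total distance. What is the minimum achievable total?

Optimal: Car 27→Route 3 (127 km), Car 70→Route 1 (151 km), Car 91→Route 5 (235 km), Car 106→Route 2 (61 km) — total 127+151+235+61 = 574 km.
Row-greedy (each truck in turn takes its cheapest remaining route) gives 691 km, worse by 117.
No other one-to-one assignment undercuts 574 km.

Minimum total: 574 km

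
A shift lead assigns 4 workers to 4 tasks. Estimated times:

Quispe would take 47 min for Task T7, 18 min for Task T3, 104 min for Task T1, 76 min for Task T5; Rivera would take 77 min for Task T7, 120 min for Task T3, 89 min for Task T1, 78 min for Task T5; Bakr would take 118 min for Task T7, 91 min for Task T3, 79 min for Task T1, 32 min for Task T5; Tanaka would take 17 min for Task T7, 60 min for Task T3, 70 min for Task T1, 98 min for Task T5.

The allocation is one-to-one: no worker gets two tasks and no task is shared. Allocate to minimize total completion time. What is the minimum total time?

Min total: 156 min

This is a one-to-one assignment (minimum-cost bipartite matching).
Optimal: Quispe→Task T3 (18 min), Rivera→Task T1 (89 min), Bakr→Task T5 (32 min), Tanaka→Task T7 (17 min) — total 18+89+32+17 = 156 min.
Row-greedy (each worker in turn takes its cheapest remaining task) gives 197 min, worse by 41.
Next-best assignment: Quispe→Task T3, Rivera→Task T5, Bakr→Task T1, Tanaka→Task T7 = 192 min.
Swapping Rivera↔Quispe (Rivera→Task T3 120 min, Quispe→Task T1 104 min) adds 117.
Every other assignment is strictly worse.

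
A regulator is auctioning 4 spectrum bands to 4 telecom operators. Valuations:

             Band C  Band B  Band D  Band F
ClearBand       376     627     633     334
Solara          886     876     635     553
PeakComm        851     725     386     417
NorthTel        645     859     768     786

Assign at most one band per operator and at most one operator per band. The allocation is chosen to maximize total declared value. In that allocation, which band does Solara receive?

Optimal: ClearBand→Band D ($633M), Solara→Band B ($876M), PeakComm→Band C ($851M), NorthTel→Band F ($786M) — total 633+876+851+786 = $3146M.
Column-greedy (each band in turn goes to its best remaining operator) gives $2795M, worse by 351.
Solara's own top band is Band C ($886M), but forcing Solara→Band C and reassigning the rest optimally gives only $3030M — worse by 116.

Solara receives Band B.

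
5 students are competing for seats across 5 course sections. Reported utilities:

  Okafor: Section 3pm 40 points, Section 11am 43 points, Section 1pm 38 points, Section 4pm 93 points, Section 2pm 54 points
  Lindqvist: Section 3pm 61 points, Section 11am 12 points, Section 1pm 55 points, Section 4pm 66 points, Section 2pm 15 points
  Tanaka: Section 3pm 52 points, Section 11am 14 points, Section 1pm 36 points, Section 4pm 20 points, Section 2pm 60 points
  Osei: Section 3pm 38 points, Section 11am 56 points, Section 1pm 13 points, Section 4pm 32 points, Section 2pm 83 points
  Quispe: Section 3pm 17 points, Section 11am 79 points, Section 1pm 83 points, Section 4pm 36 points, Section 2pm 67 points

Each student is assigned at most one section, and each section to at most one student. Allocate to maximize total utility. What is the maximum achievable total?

Treat this as an assignment problem: match each student to one section.
Optimal: Okafor→Section 4pm (93 points), Lindqvist→Section 1pm (55 points), Tanaka→Section 3pm (52 points), Osei→Section 2pm (83 points), Quispe→Section 11am (79 points) — total 93+55+52+83+79 = 362 points.
Column-greedy (each section in turn goes to its best remaining student) gives 270 points, worse by 92.
Next-best assignment: Okafor→Section 4pm, Lindqvist→Section 3pm, Tanaka→Section 2pm, Osei→Section 11am, Quispe→Section 1pm = 353 points.
Checked against all permutations: 362 points is optimal.

Maximum total: 362 points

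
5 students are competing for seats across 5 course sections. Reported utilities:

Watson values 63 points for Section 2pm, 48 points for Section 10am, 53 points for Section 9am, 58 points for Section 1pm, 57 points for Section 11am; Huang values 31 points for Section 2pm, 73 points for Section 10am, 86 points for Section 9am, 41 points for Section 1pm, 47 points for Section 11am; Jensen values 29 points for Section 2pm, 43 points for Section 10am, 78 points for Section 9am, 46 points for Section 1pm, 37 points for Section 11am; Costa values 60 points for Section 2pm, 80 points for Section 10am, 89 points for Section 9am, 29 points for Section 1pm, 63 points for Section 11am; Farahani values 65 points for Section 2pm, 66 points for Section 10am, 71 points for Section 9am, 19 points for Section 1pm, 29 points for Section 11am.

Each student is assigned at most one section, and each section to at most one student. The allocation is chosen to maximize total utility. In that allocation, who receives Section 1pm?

Treat this as an assignment problem: match each student to one section.
Optimal: Watson→Section 1pm (58 points), Huang→Section 10am (73 points), Jensen→Section 9am (78 points), Costa→Section 11am (63 points), Farahani→Section 2pm (65 points) — total 58+73+78+63+65 = 337 points.
Swapping Costa↔Huang (Costa→Section 10am 80 points, Huang→Section 11am 47 points) loses 9.
Checked against all permutations: 337 points is optimal.
Watson's own top section is Section 2pm (63 points), but forcing Watson→Section 2pm and reassigning the rest optimally gives only 324 points — worse by 13.

Watson receives Section 1pm.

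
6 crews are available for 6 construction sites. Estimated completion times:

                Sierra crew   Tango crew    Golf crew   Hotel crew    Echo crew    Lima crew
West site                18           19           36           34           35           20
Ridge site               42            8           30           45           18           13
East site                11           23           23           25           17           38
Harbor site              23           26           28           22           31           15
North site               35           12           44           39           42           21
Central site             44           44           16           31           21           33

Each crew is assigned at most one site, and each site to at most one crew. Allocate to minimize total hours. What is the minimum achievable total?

Treat this as an assignment problem: match each crew to one site.
Optimal: Sierra crew→West site (18 hours), Tango crew→North site (12 hours), Golf crew→Central site (16 hours), Hotel crew→Harbor site (22 hours), Echo crew→East site (17 hours), Lima crew→Ridge site (13 hours) — total 18+12+16+22+17+13 = 98 hours.
Row-greedy (each crew in turn takes its cheapest remaining site) gives 113 hours, worse by 15.
Every other assignment is strictly worse.

Min total: 98 hours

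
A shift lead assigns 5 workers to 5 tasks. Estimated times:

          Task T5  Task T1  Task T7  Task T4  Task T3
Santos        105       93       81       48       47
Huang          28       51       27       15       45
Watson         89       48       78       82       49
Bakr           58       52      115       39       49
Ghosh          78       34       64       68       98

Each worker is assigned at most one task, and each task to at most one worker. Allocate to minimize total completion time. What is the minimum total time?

Minimum total: 216 min

This is a one-to-one assignment (minimum-cost bipartite matching).
Optimal: Santos→Task T4 (48 min), Huang→Task T7 (27 min), Watson→Task T3 (49 min), Bakr→Task T5 (58 min), Ghosh→Task T1 (34 min) — total 48+27+49+58+34 = 216 min.
Next-best assignment: Santos→Task T3, Huang→Task T5, Watson→Task T1, Bakr→Task T4, Ghosh→Task T7 = 226 min.
Swapping Santos↔Watson (Santos→Task T3 47 min, Watson→Task T4 82 min) adds 32.
Checked against all permutations: 216 min is optimal.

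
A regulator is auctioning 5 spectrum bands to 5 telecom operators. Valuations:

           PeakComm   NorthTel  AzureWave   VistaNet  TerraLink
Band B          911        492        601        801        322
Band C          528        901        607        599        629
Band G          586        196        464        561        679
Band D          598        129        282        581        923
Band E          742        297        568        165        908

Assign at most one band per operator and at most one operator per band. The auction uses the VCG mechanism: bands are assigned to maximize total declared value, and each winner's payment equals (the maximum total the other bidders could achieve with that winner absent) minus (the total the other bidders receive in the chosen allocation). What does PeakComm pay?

PeakComm pays $240M.

Efficient allocation: PeakComm→Band B ($911M), NorthTel→Band C ($901M), AzureWave→Band E ($568M), VistaNet→Band G ($561M), TerraLink→Band D ($923M); total welfare W = $3864M.
PeakComm receives Band B at value $911M, so the others get W − 911 = $2953M.
Without PeakComm: best allocation of the remaining 4 bidders over all 5 bands is NorthTel→Band C ($901M), AzureWave→Band E ($568M), VistaNet→Band B ($801M), TerraLink→Band D ($923M), total $3193M.
VCG payment = (others' best without PeakComm) − (others' welfare with PeakComm) = 3193 − 2953 = $240M.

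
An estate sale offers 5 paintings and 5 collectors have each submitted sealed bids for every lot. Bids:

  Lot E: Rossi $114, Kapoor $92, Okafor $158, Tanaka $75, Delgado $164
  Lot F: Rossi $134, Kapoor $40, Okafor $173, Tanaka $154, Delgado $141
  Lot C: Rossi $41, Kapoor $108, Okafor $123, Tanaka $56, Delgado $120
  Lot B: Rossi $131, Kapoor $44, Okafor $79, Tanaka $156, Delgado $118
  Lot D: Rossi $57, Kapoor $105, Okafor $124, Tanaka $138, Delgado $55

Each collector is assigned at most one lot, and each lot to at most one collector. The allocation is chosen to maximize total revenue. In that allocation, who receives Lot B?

Rossi receives Lot B.

Optimal: Rossi→Lot B ($131), Kapoor→Lot C ($108), Okafor→Lot F ($173), Tanaka→Lot D ($138), Delgado→Lot E ($164) — total 131+108+173+138+164 = $714.
Column-greedy (each lot in turn goes to its best remaining collector) gives $658, worse by 56.
Every other assignment is strictly worse.
Rossi's own top lot is Lot F ($134), but forcing Rossi→Lot F and reassigning the rest optimally gives only $686 — worse by 28.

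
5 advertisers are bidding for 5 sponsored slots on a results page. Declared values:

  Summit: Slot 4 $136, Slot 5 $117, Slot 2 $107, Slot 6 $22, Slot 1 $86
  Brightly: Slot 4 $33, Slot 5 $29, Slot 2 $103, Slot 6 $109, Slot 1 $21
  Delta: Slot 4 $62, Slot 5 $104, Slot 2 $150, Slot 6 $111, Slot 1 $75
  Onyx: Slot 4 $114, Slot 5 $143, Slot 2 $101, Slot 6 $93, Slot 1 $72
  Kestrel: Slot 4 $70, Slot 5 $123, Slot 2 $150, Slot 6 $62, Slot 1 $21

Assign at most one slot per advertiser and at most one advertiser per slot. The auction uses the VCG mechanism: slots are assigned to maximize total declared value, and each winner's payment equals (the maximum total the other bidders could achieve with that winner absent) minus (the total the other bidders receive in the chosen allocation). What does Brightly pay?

Brightly pays $36.

Efficient allocation: Summit→Slot 4 ($136), Brightly→Slot 6 ($109), Delta→Slot 1 ($75), Onyx→Slot 5 ($143), Kestrel→Slot 2 ($150); total welfare W = $613.
Brightly receives Slot 6 at value $109, so the others get W − 109 = $504.
Without Brightly: best allocation of the remaining 4 bidders over all 5 slots is Summit→Slot 4 ($136), Delta→Slot 6 ($111), Onyx→Slot 5 ($143), Kestrel→Slot 2 ($150), total $540.
VCG payment = (others' best without Brightly) − (others' welfare with Brightly) = 540 − 504 = $36.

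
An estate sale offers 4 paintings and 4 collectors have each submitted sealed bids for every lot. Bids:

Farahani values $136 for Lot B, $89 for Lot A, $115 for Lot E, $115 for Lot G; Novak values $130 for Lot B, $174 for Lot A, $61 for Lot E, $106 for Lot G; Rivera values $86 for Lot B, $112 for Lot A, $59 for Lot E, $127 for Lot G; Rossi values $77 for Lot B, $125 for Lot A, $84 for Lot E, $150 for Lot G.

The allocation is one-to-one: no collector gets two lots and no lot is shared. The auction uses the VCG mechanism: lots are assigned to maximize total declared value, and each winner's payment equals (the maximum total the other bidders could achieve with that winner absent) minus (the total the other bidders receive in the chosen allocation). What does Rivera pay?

Rivera pays $21.

Efficient allocation: Farahani→Lot E ($115), Novak→Lot A ($174), Rivera→Lot B ($86), Rossi→Lot G ($150); total welfare W = $525.
Rivera receives Lot B at value $86, so the others get W − 86 = $439.
Without Rivera: best allocation of the remaining 3 bidders over all 4 lots is Farahani→Lot B ($136), Novak→Lot A ($174), Rossi→Lot G ($150), total $460.
VCG payment = (others' best without Rivera) − (others' welfare with Rivera) = 460 − 439 = $21.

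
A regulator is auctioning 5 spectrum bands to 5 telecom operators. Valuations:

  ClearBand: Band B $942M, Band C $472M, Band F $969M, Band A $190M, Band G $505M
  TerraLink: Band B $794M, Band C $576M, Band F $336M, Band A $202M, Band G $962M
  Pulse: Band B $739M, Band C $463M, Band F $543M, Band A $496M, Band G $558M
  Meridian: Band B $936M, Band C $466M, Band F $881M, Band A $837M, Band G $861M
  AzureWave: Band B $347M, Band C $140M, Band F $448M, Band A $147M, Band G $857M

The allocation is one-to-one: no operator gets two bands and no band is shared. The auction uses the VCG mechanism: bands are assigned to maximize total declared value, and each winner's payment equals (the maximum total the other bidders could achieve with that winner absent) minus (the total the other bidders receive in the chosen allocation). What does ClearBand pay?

Efficient allocation: ClearBand→Band F ($969M), TerraLink→Band C ($576M), Pulse→Band B ($739M), Meridian→Band A ($837M), AzureWave→Band G ($857M); total welfare W = $3978M.
ClearBand receives Band F at value $969M, so the others get W − 969 = $3009M.
Without ClearBand: best allocation of the remaining 4 bidders over all 5 bands is TerraLink→Band C ($576M), Pulse→Band B ($739M), Meridian→Band F ($881M), AzureWave→Band G ($857M), total $3053M.
VCG payment = (others' best without ClearBand) − (others' welfare with ClearBand) = 3053 − 3009 = $44M.

ClearBand pays $44M.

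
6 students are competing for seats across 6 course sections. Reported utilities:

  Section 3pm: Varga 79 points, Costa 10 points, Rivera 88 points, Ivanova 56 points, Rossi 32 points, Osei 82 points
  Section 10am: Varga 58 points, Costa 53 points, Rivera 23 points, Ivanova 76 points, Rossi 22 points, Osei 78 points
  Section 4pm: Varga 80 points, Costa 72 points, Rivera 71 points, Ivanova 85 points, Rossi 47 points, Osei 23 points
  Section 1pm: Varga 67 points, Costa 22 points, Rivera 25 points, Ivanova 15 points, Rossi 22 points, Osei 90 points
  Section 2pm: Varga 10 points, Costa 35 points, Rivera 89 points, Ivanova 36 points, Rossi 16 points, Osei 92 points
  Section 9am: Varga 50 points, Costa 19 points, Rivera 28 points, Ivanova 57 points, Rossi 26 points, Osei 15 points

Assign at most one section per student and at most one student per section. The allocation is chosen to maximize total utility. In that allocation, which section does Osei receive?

Optimal: Varga→Section 3pm (79 points), Costa→Section 4pm (72 points), Rivera→Section 2pm (89 points), Ivanova→Section 10am (76 points), Rossi→Section 9am (26 points), Osei→Section 1pm (90 points) — total 79+72+89+76+26+90 = 432 points.
Column-greedy (each section in turn goes to its best remaining student) gives 379 points, worse by 53.
No other one-to-one assignment exceeds 432 points.
Osei's own top section is Section 2pm (92 points), but forcing Osei→Section 2pm and reassigning the rest optimally gives only 421 points — worse by 11.

Osei receives Section 1pm.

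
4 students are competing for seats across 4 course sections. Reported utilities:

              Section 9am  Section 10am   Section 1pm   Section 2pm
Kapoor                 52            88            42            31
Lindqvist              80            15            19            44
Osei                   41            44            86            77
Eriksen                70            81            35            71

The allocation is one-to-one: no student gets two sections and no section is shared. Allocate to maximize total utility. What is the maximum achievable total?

This is the linear assignment problem.
Optimal: Kapoor→Section 10am (88 points), Lindqvist→Section 9am (80 points), Osei→Section 1pm (86 points), Eriksen→Section 2pm (71 points) — total 88+80+86+71 = 325 points.
Next-best assignment: Kapoor→Section 10am, Lindqvist→Section 2pm, Osei→Section 1pm, Eriksen→Section 9am = 288 points.
Swapping Eriksen↔Osei (Eriksen→Section 1pm 35 points, Osei→Section 2pm 77 points) loses 45.
Every other assignment is strictly worse.

Max total: 325 points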